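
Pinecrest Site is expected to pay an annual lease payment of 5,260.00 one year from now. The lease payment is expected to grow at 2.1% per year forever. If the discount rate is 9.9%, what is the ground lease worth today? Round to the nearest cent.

67435.90

Growing perpetuity: P = D₁ / (r − g) = 5,260.0000 / (0.099 − 0.021) = 67,435.90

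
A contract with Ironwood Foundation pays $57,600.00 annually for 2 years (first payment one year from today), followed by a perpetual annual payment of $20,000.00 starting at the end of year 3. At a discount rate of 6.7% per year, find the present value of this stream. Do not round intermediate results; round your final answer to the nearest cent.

$366772.68

PV of 2-year annuity: $57,600.00 × [1 − (1+0.067)^−2] / 0.067 = 104576.50447
Perpetuity value at year 2: $20,000.00 / 0.067 = 298507.46269
PV of perpetuity: 298507.46269 / (1+0.067)^2 = 262196.17641
Total PV = 104576.50447 + 262196.17641 = 366772.68088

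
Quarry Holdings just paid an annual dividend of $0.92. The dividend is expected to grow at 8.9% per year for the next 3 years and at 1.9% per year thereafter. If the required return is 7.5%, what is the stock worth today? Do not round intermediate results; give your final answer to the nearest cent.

$20.24

D_1 = 1.00188
D_2 = 1.09105
D_3 = 1.18815
Terminal value at year 3: TV = D_3×(1+g_2)/(r−g_2) = 1.21073/0.056 = 21.62010
P_0 = D_1/(1+r)^1 + D_2/(1+r)^2 + D_3/(1+r)^3 + TV/(1+r)^3
    = 0.93198 + 0.94412 + 0.95641 + 17.40333 = 20.23584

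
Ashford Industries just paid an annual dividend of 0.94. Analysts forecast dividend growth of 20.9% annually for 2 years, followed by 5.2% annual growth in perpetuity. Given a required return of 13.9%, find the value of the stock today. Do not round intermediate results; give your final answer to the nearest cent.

14.86

D_1 = 1.13646
D_2 = 1.37398
Terminal value at year 2: TV = D_2×(1+g_2)/(r−g_2) = 1.44543/0.087 = 16.61410
P_0 = D_1/(1+r)^1 + D_2/(1+r)^2 + TV/(1+r)^2
    = 0.99777 + 1.05909 + 12.80647 = 14.86333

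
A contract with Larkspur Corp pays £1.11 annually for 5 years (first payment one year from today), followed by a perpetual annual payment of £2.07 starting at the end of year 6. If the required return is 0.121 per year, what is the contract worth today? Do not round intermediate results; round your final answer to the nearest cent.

£13.66

PV of 5-year annuity: £1.11 × [1 − (1+0.121)^−5] / 0.121 = 3.99141
Perpetuity value at year 5: £2.07 / 0.121 = 17.10744
PV of perpetuity: 17.10744 / (1+0.121)^5 = 9.66400
Total PV = 3.99141 + 9.66400 = 13.65541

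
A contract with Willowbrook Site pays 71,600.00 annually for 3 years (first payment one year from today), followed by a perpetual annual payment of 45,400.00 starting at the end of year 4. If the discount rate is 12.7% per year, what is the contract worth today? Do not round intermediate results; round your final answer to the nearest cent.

419659.01

PV of 3-year annuity: 71,600.00 × [1 − (1+0.127)^−3] / 0.127 = 169923.44837
Perpetuity value at year 3: 45,400.00 / 0.127 = 357480.31496
PV of perpetuity: 357480.31496 / (1+0.127)^3 = 249735.55859
Total PV = 169923.44837 + 249735.55859 = 419659.00696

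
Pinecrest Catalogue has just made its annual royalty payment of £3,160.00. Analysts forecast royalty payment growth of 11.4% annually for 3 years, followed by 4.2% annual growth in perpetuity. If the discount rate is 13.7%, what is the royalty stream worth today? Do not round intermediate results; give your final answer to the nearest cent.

£41700.69

D_1 = 3520.24000
D_2 = 3921.54736
D_3 = 4368.60376
Terminal value at year 3: TV = D_3×(1+g_2)/(r−g_2) = 4552.08512/0.095 = 47916.68544
P_0 = D_1/(1+r)^1 + D_2/(1+r)^2 + D_3/(1+r)^3 + TV/(1+r)^3
    = 3096.07740 + 3033.44786 + 2972.08524 + 32599.08233 = 41700.69283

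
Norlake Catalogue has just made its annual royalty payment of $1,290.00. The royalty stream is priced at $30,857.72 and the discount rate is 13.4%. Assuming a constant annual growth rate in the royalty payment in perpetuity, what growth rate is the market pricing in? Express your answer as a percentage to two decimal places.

8.85%

P = D₀(1+g)/(r−g) ⇒ P(r−g) = D₀(1+g) ⇒ g(P+D₀) = P·r − D₀
g = (P·r − D₀)/(P + D₀) = ($30,857.72×0.134 − $1,290.00) / ($30,857.72 + $1,290.00) = 0.088496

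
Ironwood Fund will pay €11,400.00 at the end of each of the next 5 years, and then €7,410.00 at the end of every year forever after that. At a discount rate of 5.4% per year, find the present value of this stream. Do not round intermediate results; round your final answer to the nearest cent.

PV of 5-year annuity: €11,400.00 × [1 − (1+0.054)^−5] / 0.054 = 48815.02855
Perpetuity value at year 5: €7,410.00 / 0.054 = 137222.22222
PV of perpetuity: 137222.22222 / (1+0.054)^5 = 105492.45367
Total PV = 48815.02855 + 105492.45367 = 154307.48221

€154307.48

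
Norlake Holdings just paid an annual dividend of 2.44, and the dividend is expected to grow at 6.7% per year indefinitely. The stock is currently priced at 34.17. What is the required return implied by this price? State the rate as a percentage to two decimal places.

D₁ = 2.44 × 1.067 = 2.6035
P = D₁/(r − g) ⇒ r = D₁/P + g = 2.6035/34.17 + 0.067 = 0.076192 + 0.067 = 0.143192

14.32%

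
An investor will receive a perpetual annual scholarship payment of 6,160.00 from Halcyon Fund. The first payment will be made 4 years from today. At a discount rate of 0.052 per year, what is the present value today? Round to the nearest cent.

101749.00

Value at end of year 3: C / r = 6,160.00 / 0.052 = 118,461.5385
Discount to today: PV = 118,461.5385 / (1 + 0.052)^3 = 118,461.5385 / 1.164253 = 101,749.00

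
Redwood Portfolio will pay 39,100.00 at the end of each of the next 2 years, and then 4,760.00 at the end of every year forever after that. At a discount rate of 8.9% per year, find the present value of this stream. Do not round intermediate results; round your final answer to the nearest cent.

PV of 2-year annuity: 39,100.00 × [1 − (1+0.089)^−2] / 0.089 = 68874.65523
Perpetuity value at year 2: 4,760.00 / 0.089 = 53483.14607
PV of perpetuity: 53483.14607 / (1+0.089)^2 = 45098.40543
Total PV = 68874.65523 + 45098.40543 = 113973.06066

113973.06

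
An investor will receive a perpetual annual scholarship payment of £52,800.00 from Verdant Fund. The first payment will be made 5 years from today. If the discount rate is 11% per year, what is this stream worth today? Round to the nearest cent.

£316190.87

Value at end of year 4: C / r = £52,800.00 / 0.11 = £480,000.0000
Discount to today: PV = £480,000.0000 / (1 + 0.11)^4 = £480,000.0000 / 1.518070 = £316,190.87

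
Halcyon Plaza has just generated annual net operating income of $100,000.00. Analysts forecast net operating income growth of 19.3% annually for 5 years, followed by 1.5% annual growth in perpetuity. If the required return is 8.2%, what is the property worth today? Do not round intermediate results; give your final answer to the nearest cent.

$3145253.84

D_1 = 119300.00000
D_2 = 142324.90000
D_3 = 169793.60570
D_4 = 202563.77160
D_5 = 241658.57952
Terminal value at year 5: TV = D_5×(1+g_2)/(r−g_2) = 245283.45821/0.067 = 3660947.13749
P_0 = D_1/(1+r)^1 + D_2/(1+r)^2 + D_3/(1+r)^3 + D_4/(1+r)^4 + D_5/(1+r)^5 + TV/(1+r)^5
    = 110258.78004 + 121569.98575 + 134041.58318 + 147792.61436 + 162954.33358 + 2468636.54597 = 3145253.84288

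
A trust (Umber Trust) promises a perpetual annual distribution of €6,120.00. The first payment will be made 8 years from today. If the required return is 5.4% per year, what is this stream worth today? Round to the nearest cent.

€78428.41

Value at end of year 7: C / r = €6,120.00 / 0.054 = €113,333.3333
Discount to today: PV = €113,333.3333 / (1 + 0.054)^7 = €113,333.3333 / 1.445055 = €78,428.41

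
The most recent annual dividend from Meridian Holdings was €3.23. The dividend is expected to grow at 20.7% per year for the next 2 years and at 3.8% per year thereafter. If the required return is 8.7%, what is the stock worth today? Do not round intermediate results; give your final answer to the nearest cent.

€91.93

D_1 = 3.89861
D_2 = 4.70562
Terminal value at year 2: TV = D_2×(1+g_2)/(r−g_2) = 4.88444/0.049 = 99.68237
P_0 = D_1/(1+r)^1 + D_2/(1+r)^2 + TV/(1+r)^2
    = 3.58658 + 3.98252 + 84.36440 = 91.93350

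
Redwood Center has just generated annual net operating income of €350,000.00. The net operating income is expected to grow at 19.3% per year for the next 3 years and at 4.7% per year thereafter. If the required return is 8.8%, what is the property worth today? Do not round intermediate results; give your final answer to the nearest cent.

D_1 = 417550.00000
D_2 = 498137.15000
D_3 = 594277.61995
Terminal value at year 3: TV = D_3×(1+g_2)/(r−g_2) = 622208.66809/0.041 = 15175821.17287
P_0 = D_1/(1+r)^1 + D_2/(1+r)^2 + D_3/(1+r)^3 + TV/(1+r)^3
    = 383777.57353 + 420814.93127 + 461426.66636 + 11783261.45568 = 13049280.62684

€13049280.63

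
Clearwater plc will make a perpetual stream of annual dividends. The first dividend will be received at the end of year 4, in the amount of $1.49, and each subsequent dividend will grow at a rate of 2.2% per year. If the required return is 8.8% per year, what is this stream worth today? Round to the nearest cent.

Value at end of year 3: C₁ / (r − g) = $1.49 / (0.088 − 0.022) = $22.5758
Discount to today: PV = $22.5758 / (1 + 0.088)^3 = $22.5758 / 1.287913 = $17.53

$17.53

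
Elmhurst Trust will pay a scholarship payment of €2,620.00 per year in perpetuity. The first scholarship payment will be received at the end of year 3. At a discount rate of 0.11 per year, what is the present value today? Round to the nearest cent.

Value at end of year 2: C / r = €2,620.00 / 0.11 = €23,818.1818
Discount to today: PV = €23,818.1818 / (1 + 0.11)^2 = €23,818.1818 / 1.232100 = €19,331.37

€19331.37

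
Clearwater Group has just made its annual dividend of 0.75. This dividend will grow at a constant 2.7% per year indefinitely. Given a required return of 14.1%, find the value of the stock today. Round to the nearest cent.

6.76

D₁ = D₀ × (1 + g) = 0.75 × 1.027 = 0.7703
Growing perpetuity: P = D₁ / (r − g) = 0.7703 / (0.141 − 0.027) = 6.76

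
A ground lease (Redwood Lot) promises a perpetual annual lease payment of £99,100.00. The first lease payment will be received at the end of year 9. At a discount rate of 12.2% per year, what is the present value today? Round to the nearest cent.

Value at end of year 8: C / r = £99,100.00 / 0.122 = £812,295.0820
Discount to today: PV = £812,295.0820 / (1 + 0.122)^8 = £812,295.0820 / 2.511556 = £323,423.05

£323423.05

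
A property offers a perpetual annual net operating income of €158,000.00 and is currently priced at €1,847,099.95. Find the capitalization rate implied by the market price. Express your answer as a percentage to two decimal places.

P = C/r ⇒ r = C/P = €158,000.00/€1,847,099.95 = 0.085539

8.55%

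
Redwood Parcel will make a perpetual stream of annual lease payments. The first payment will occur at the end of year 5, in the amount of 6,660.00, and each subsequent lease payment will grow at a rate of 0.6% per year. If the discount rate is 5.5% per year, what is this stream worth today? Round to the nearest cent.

Value at end of year 4: C₁ / (r − g) = 6,660.00 / (0.055 − 0.006) = 135,918.3673
Discount to today: PV = 135,918.3673 / (1 + 0.055)^4 = 135,918.3673 / 1.238825 = 109,715.58

109715.58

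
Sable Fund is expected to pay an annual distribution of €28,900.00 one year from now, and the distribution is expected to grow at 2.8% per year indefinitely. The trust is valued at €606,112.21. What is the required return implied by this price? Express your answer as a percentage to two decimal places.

7.57%

P = D₁/(r − g) ⇒ r = D₁/P + g = €28,900.0000/€606,112.21 + 0.028 = 0.047681 + 0.028 = 0.075681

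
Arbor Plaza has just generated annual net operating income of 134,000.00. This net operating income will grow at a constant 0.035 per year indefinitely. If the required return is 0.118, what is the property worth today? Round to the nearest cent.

1670963.86

D₁ = D₀ × (1 + g) = 134,000.00 × 1.035 = 138,690.0000
Growing perpetuity: P = D₁ / (r − g) = 138,690.0000 / (0.118 − 0.035) = 1,670,963.86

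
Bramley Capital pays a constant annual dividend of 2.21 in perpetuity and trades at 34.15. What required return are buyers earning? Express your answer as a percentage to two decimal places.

P = C/r ⇒ r = C/P = 2.21/34.15 = 0.064714

6.47%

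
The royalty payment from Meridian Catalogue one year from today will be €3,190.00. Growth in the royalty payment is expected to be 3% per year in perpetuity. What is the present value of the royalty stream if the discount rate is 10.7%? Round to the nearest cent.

€41428.57

Growing perpetuity: P = D₁ / (r − g) = €3,190.0000 / (0.107 − 0.03) = €41,428.57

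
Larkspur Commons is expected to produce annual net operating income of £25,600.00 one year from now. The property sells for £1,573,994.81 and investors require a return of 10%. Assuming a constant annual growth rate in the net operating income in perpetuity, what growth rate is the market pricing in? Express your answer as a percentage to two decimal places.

P = D₁/(r−g) ⇒ g = r − D₁/P = 0.1 − £25,600.00/£1,573,994.81 = 0.083736

8.37%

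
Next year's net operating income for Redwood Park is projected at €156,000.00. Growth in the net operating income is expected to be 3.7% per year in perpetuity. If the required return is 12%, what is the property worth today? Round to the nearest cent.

Growing perpetuity: P = D₁ / (r − g) = €156,000.0000 / (0.12 − 0.037) = €1,879,518.07

€1879518.07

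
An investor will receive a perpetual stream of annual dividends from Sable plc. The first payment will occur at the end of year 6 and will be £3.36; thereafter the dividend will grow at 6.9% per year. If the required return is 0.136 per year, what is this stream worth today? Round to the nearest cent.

£26.51

Value at end of year 5: C₁ / (r − g) = £3.36 / (0.136 − 0.069) = £50.1493
Discount to today: PV = £50.1493 / (1 + 0.136)^5 = £50.1493 / 1.891872 = £26.51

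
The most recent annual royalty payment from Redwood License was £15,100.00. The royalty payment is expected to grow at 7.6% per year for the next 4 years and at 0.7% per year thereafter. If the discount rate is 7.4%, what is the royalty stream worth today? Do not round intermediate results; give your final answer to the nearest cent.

D_1 = 16247.60000
D_2 = 17482.41760
D_3 = 18811.08134
D_4 = 20240.72352
Terminal value at year 4: TV = D_4×(1+g_2)/(r−g_2) = 20382.40858/0.067 = 304215.05349
P_0 = D_1/(1+r)^1 + D_2/(1+r)^2 + D_3/(1+r)^3 + D_4/(1+r)^4 + TV/(1+r)^4
    = 15128.11918 + 15156.29072 + 15184.51473 + 15212.79129 + 228645.98258 = 289327.69850

£289327.70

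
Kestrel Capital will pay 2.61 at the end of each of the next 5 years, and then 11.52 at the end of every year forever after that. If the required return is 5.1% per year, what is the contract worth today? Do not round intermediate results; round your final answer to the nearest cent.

PV of 5-year annuity: 2.61 × [1 − (1+0.051)^−5] / 0.051 = 11.26877
Perpetuity value at year 5: 11.52 / 0.051 = 225.88235
PV of perpetuity: 225.88235 / (1+0.051)^5 = 176.14435
Total PV = 11.26877 + 176.14435 = 187.41312

187.41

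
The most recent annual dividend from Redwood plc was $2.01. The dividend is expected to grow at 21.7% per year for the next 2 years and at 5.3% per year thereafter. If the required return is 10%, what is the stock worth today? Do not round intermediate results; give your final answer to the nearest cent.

D_1 = 2.44617
D_2 = 2.97699
Terminal value at year 2: TV = D_2×(1+g_2)/(r−g_2) = 3.13477/0.047 = 66.69722
P_0 = D_1/(1+r)^1 + D_2/(1+r)^2 + TV/(1+r)^2
    = 2.22379 + 2.46032 + 55.12167 = 59.80578

$59.81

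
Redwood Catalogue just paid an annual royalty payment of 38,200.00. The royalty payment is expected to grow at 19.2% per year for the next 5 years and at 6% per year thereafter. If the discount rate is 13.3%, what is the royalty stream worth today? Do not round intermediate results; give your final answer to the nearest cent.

937946.84

D_1 = 45534.40000
D_2 = 54277.00480
D_3 = 64698.18972
D_4 = 77120.24215
D_5 = 91927.32864
Terminal value at year 5: TV = D_5×(1+g_2)/(r−g_2) = 97442.96836/0.073 = 1334835.18300
P_0 = D_1/(1+r)^1 + D_2/(1+r)^2 + D_3/(1+r)^3 + D_4/(1+r)^4 + D_5/(1+r)^5 + TV/(1+r)^5
    = 40189.23213 + 42282.05181 + 44483.85327 + 46800.31165 + 49237.39760 + 714953.99256 = 937946.83901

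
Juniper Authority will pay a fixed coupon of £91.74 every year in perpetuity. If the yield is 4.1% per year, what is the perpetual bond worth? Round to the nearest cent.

Level perpetuity: PV = C / r = £91.74 / 0.041 = £2,237.56

£2237.56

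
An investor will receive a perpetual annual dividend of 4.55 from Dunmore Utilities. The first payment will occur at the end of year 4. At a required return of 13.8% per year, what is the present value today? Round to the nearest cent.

22.37

Value at end of year 3: C / r = 4.55 / 0.138 = 32.9710
Discount to today: PV = 32.9710 / (1 + 0.138)^3 = 32.9710 / 1.473760 = 22.37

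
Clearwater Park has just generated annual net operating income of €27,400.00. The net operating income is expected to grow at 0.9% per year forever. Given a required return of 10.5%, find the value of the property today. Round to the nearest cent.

€287985.42

D₁ = D₀ × (1 + g) = €27,400.00 × 1.009 = €27,646.6000
Growing perpetuity: P = D₁ / (r − g) = €27,646.6000 / (0.105 − 0.009) = €287,985.42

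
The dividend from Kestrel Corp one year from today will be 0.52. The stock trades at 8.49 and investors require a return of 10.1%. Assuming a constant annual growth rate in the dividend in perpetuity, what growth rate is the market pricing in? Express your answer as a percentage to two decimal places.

P = D₁/(r−g) ⇒ g = r − D₁/P = 0.101 − 0.52/8.49 = 0.039751

3.98%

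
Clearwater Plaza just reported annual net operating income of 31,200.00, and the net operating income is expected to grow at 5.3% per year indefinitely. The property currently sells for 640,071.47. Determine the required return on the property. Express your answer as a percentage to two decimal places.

10.43%

D₁ = 31,200.00 × 1.053 = 32,853.6000
P = D₁/(r − g) ⇒ r = D₁/P + g = 32,853.6000/640,071.47 + 0.053 = 0.051328 + 0.053 = 0.104328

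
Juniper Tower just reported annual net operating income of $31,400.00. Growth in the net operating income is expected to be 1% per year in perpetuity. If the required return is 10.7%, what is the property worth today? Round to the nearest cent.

D₁ = D₀ × (1 + g) = $31,400.00 × 1.01 = $31,714.0000
Growing perpetuity: P = D₁ / (r − g) = $31,714.0000 / (0.107 − 0.01) = $326,948.45

$326948.45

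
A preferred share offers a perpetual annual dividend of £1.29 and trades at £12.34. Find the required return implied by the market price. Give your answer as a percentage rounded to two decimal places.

10.45%

P = C/r ⇒ r = C/P = £1.29/£12.34 = 0.104538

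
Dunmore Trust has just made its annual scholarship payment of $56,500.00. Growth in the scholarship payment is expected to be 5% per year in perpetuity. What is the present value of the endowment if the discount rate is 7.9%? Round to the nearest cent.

$2045689.66

D₁ = D₀ × (1 + g) = $56,500.00 × 1.05 = $59,325.0000
Growing perpetuity: P = D₁ / (r − g) = $59,325.0000 / (0.079 − 0.05) = $2,045,689.66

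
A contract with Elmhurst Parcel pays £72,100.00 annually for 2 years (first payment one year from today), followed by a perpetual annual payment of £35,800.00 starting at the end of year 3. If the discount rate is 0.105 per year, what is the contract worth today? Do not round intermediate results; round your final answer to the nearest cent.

PV of 2-year annuity: £72,100.00 × [1 − (1+0.105)^−2] / 0.105 = 124297.61880
Perpetuity value at year 2: £35,800.00 / 0.105 = 340952.38095
PV of perpetuity: 340952.38095 / (1+0.105)^2 = 279234.56191
Total PV = 124297.61880 + 279234.56191 = 403532.18071

£403532.18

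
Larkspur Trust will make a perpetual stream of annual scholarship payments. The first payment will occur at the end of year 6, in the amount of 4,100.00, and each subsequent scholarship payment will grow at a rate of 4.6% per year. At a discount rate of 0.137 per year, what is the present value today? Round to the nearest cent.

23710.47

Value at end of year 5: C₁ / (r − g) = 4,100.00 / (0.137 − 0.046) = 45,054.9451
Discount to today: PV = 45,054.9451 / (1 + 0.137)^5 = 45,054.9451 / 1.900213 = 23,710.47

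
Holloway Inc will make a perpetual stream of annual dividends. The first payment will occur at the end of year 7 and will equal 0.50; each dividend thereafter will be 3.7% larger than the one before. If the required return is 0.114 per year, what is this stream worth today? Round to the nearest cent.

Value at end of year 6: C₁ / (r − g) = 0.50 / (0.114 − 0.037) = 6.4935
Discount to today: PV = 6.4935 / (1 + 0.114)^6 = 6.4935 / 1.911222 = 3.40

3.40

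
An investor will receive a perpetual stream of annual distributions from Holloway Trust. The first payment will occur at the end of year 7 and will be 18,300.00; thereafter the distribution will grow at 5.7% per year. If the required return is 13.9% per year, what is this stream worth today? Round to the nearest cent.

102210.35

Value at end of year 6: C₁ / (r − g) = 18,300.00 / (0.139 − 0.057) = 223,170.7317
Discount to today: PV = 223,170.7317 / (1 + 0.139)^6 = 223,170.7317 / 2.183445 = 102,210.35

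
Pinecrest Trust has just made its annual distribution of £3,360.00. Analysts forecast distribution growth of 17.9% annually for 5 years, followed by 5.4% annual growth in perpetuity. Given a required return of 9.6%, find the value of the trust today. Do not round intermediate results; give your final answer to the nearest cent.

D_1 = 3961.44000
D_2 = 4670.53776
D_3 = 5506.56402
D_4 = 6492.23898
D_5 = 7654.34976
Terminal value at year 5: TV = D_5×(1+g_2)/(r−g_2) = 8067.68464/0.042 = 192087.72958
P_0 = D_1/(1+r)^1 + D_2/(1+r)^2 + D_3/(1+r)^3 + D_4/(1+r)^4 + D_5/(1+r)^5 + TV/(1+r)^5
    = 3614.45255 + 3888.17478 + 4182.62598 + 4499.37594 + 4840.11335 + 121463.79683 = 142488.53943

£142488.54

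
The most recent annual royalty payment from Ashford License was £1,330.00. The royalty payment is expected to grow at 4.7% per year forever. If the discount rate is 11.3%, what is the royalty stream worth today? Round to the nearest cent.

D₁ = D₀ × (1 + g) = £1,330.00 × 1.047 = £1,392.5100
Growing perpetuity: P = D₁ / (r − g) = £1,392.5100 / (0.113 − 0.047) = £21,098.64

£21098.64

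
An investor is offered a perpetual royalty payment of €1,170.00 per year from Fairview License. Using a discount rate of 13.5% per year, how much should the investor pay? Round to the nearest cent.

Level perpetuity: PV = C / r = €1,170.00 / 0.135 = €8,666.67

€8666.67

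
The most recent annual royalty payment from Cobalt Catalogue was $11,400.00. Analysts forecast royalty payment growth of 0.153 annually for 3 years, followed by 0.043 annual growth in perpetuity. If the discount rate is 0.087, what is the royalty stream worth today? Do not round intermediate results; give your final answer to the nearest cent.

D_1 = 13144.20000
D_2 = 15155.26260
D_3 = 17474.01778
Terminal value at year 3: TV = D_3×(1+g_2)/(r−g_2) = 18225.40054/0.044 = 414213.64869
P_0 = D_1/(1+r)^1 + D_2/(1+r)^2 + D_3/(1+r)^3 + TV/(1+r)^3
    = 12092.18031 + 12826.38813 + 13605.17527 + 322504.49558 = 361028.23930

$361028.24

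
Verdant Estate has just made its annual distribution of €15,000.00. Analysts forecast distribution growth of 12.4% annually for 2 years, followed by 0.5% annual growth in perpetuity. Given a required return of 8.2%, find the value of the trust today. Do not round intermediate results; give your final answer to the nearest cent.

€243042.71

D_1 = 16860.00000
D_2 = 18950.64000
Terminal value at year 2: TV = D_2×(1+g_2)/(r−g_2) = 19045.39320/0.077 = 247342.76883
P_0 = D_1/(1+r)^1 + D_2/(1+r)^2 + TV/(1+r)^2
    = 15582.25508 + 16187.11157 + 211273.33926 = 243042.70591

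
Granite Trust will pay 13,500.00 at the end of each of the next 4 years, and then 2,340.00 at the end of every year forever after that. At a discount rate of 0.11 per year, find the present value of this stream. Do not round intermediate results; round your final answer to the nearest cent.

55896.02

PV of 4-year annuity: 13,500.00 × [1 − (1+0.11)^−4] / 0.11 = 41883.01681
Perpetuity value at year 4: 2,340.00 / 0.11 = 21272.72727
PV of perpetuity: 21272.72727 / (1+0.11)^4 = 14013.00436
Total PV = 41883.01681 + 14013.00436 = 55896.02117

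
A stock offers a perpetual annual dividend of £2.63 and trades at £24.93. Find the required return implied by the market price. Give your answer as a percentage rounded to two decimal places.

10.55%

P = C/r ⇒ r = C/P = £2.63/£24.93 = 0.105495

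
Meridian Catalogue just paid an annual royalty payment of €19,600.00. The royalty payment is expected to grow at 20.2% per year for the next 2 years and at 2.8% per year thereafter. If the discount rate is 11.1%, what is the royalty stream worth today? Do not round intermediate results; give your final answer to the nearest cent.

€328300.48

D_1 = 23559.20000
D_2 = 28318.15840
Terminal value at year 2: TV = D_2×(1+g_2)/(r−g_2) = 29111.06684/0.083 = 350735.74500
P_0 = D_1/(1+r)^1 + D_2/(1+r)^2 + TV/(1+r)^2
    = 21205.40054 + 22942.29653 + 284152.78117 = 328300.47824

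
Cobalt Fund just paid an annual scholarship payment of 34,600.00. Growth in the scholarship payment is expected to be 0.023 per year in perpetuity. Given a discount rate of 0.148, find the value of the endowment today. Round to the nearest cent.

283166.40

D₁ = D₀ × (1 + g) = 34,600.00 × 1.023 = 35,395.8000
Growing perpetuity: P = D₁ / (r − g) = 35,395.8000 / (0.148 − 0.023) = 283,166.40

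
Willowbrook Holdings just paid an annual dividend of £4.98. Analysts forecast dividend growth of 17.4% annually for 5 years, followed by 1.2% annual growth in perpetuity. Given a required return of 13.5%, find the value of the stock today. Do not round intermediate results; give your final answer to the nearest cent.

D_1 = 5.84652
D_2 = 6.86381
D_3 = 8.05812
D_4 = 9.46023
D_5 = 11.10631
Terminal value at year 5: TV = D_5×(1+g_2)/(r−g_2) = 11.23959/0.123 = 91.37875
P_0 = D_1/(1+r)^1 + D_2/(1+r)^2 + D_3/(1+r)^3 + D_4/(1+r)^4 + D_5/(1+r)^5 + TV/(1+r)^5
    = 5.15112 + 5.32812 + 5.51120 + 5.70057 + 5.89645 + 48.51387 = 76.10132

£76.10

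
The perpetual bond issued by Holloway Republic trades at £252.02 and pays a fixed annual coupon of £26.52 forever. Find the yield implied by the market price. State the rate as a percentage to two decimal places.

P = C/r ⇒ r = C/P = £26.52/£252.02 = 0.105230

10.52%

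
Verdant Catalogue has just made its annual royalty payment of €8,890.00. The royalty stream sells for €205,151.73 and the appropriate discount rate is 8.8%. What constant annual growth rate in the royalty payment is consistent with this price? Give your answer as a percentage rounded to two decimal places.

4.28%

P = D₀(1+g)/(r−g) ⇒ P(r−g) = D₀(1+g) ⇒ g(P+D₀) = P·r − D₀
g = (P·r − D₀)/(P + D₀) = (€205,151.73×0.088 − €8,890.00) / (€205,151.73 + €8,890.00) = 0.042811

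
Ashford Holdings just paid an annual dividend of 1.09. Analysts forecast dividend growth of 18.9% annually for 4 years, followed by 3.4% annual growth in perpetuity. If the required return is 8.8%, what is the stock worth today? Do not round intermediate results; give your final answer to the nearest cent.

D_1 = 1.29601
D_2 = 1.54096
D_3 = 1.83220
D_4 = 2.17848
Terminal value at year 4: TV = D_4×(1+g_2)/(r−g_2) = 2.25255/0.054 = 41.71389
P_0 = D_1/(1+r)^1 + D_2/(1+r)^2 + D_3/(1+r)^3 + D_4/(1+r)^4 + TV/(1+r)^4
    = 1.19119 + 1.30176 + 1.42261 + 1.55467 + 29.76906 = 35.23929

35.24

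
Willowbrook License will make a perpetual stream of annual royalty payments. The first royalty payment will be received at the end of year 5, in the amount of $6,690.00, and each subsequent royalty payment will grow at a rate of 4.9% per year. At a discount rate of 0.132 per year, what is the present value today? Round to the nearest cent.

$49086.53

Value at end of year 4: C₁ / (r − g) = $6,690.00 / (0.132 − 0.049) = $80,602.4096
Discount to today: PV = $80,602.4096 / (1 + 0.132)^4 = $80,602.4096 / 1.642047 = $49,086.53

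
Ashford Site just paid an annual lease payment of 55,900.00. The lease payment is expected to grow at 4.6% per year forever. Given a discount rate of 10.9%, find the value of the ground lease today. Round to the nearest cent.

928117.46

D₁ = D₀ × (1 + g) = 55,900.00 × 1.046 = 58,471.4000
Growing perpetuity: P = D₁ / (r − g) = 58,471.4000 / (0.109 − 0.046) = 928,117.46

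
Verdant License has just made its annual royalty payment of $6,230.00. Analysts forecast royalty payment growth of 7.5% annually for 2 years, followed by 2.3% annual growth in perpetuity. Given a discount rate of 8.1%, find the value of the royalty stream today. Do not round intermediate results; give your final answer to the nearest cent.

D_1 = 6697.25000
D_2 = 7199.54375
Terminal value at year 2: TV = D_2×(1+g_2)/(r−g_2) = 7365.13326/0.058 = 126985.05614
P_0 = D_1/(1+r)^1 + D_2/(1+r)^2 + TV/(1+r)^2
    = 6195.42091 + 6161.03374 + 108667.88823 = 121024.34288

$121024.34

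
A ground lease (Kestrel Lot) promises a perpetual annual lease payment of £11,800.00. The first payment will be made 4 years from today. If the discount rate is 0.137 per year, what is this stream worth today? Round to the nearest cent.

Value at end of year 3: C / r = £11,800.00 / 0.137 = £86,131.3869
Discount to today: PV = £86,131.3869 / (1 + 0.137)^3 = £86,131.3869 / 1.469878 = £58,597.63

£58597.63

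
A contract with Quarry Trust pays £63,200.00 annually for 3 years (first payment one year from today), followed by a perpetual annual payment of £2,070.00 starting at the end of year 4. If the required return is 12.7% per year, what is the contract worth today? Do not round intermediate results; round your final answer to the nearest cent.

PV of 3-year annuity: £63,200.00 × [1 − (1+0.127)^−3] / 0.127 = 149988.29521
Perpetuity value at year 3: £2,070.00 / 0.127 = 16299.21260
PV of perpetuity: 16299.21260 / (1+0.127)^3 = 11386.62128
Total PV = 149988.29521 + 11386.62128 = 161374.91649

£161374.92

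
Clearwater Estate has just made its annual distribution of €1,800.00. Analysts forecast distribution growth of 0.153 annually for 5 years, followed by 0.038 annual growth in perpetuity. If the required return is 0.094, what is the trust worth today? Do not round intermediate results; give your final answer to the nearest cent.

€53950.37

D_1 = 2075.40000
D_2 = 2392.93620
D_3 = 2759.05544
D_4 = 3181.19092
D_5 = 3667.91313
Terminal value at year 5: TV = D_5×(1+g_2)/(r−g_2) = 3807.29383/0.056 = 67987.38983
P_0 = D_1/(1+r)^1 + D_2/(1+r)^2 + D_3/(1+r)^3 + D_4/(1+r)^4 + D_5/(1+r)^5 + TV/(1+r)^5
    = 1897.07495 + 1999.38521 + 2107.21312 + 2220.85624 + 2340.62819 + 43385.21541 = 53950.37312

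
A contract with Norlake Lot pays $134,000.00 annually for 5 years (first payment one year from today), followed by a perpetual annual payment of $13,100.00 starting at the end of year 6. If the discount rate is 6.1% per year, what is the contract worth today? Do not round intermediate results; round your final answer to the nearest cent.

PV of 5-year annuity: $134,000.00 × [1 − (1+0.061)^−5] / 0.061 = 562924.50115
Perpetuity value at year 5: $13,100.00 / 0.061 = 214754.09836
PV of perpetuity: 214754.09836 / (1+0.061)^5 = 159721.92698
Total PV = 562924.50115 + 159721.92698 = 722646.42813

$722646.43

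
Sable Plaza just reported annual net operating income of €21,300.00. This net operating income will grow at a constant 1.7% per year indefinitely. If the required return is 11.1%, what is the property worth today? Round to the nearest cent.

€230447.87

D₁ = D₀ × (1 + g) = €21,300.00 × 1.017 = €21,662.1000
Growing perpetuity: P = D₁ / (r − g) = €21,662.1000 / (0.111 − 0.017) = €230,447.87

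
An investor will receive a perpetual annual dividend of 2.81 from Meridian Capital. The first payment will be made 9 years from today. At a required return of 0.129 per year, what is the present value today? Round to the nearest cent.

8.25

Value at end of year 8: C / r = 2.81 / 0.129 = 21.7829
Discount to today: PV = 21.7829 / (1 + 0.129)^8 = 21.7829 / 2.639682 = 8.25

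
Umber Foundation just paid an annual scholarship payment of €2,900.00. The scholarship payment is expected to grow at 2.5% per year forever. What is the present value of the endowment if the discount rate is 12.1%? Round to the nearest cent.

€30963.54

D₁ = D₀ × (1 + g) = €2,900.00 × 1.025 = €2,972.5000
Growing perpetuity: P = D₁ / (r − g) = €2,972.5000 / (0.121 − 0.025) = €30,963.54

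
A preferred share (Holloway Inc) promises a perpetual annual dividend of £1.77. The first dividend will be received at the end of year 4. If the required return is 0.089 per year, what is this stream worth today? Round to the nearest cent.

£15.40

Value at end of year 3: C / r = £1.77 / 0.089 = £19.8876
Discount to today: PV = £19.8876 / (1 + 0.089)^3 = £19.8876 / 1.291468 = £15.40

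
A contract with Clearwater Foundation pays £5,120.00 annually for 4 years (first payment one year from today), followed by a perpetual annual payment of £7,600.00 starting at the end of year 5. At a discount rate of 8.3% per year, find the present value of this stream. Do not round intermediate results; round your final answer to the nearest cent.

£83406.74

PV of 4-year annuity: £5,120.00 × [1 − (1+0.083)^−4] / 0.083 = 16845.46275
Perpetuity value at year 4: £7,600.00 / 0.083 = 91566.26506
PV of perpetuity: 91566.26506 / (1+0.083)^4 = 66561.28128
Total PV = 16845.46275 + 66561.28128 = 83406.74404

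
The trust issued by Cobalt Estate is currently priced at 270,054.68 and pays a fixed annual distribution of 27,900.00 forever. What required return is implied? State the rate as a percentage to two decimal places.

P = C/r ⇒ r = C/P = 27,900.00/270,054.68 = 0.103312

10.33%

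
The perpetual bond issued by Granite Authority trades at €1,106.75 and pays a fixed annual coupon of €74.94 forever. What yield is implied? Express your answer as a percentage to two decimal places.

P = C/r ⇒ r = C/P = €74.94/€1,106.75 = 0.067712

6.77%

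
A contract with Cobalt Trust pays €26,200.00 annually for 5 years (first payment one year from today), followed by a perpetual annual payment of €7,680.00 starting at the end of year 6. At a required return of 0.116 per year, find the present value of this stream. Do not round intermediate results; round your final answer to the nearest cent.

PV of 5-year annuity: €26,200.00 × [1 − (1+0.116)^−5] / 0.116 = 95388.56403
Perpetuity value at year 5: €7,680.00 / 0.116 = 66206.89655
PV of perpetuity: 66206.89655 / (1+0.116)^5 = 38245.66862
Total PV = 95388.56403 + 38245.66862 = 133634.23265

€133634.23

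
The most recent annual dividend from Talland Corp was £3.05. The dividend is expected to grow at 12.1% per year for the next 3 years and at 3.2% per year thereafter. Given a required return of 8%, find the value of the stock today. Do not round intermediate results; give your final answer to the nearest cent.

D_1 = 3.41905
D_2 = 3.83276
D_3 = 4.29652
Terminal value at year 3: TV = D_3×(1+g_2)/(r−g_2) = 4.43401/0.048 = 92.37515
P_0 = D_1/(1+r)^1 + D_2/(1+r)^2 + D_3/(1+r)^3 + TV/(1+r)^3
    = 3.16579 + 3.28597 + 3.41071 + 73.33037 = 83.19284

£83.19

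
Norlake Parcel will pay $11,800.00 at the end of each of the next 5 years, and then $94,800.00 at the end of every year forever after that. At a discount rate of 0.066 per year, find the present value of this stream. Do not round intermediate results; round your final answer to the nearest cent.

$1092371.14

PV of 5-year annuity: $11,800.00 × [1 − (1+0.066)^−5] / 0.066 = 48904.95743
Perpetuity value at year 5: $94,800.00 / 0.066 = 1436363.63636
PV of perpetuity: 1436363.63636 / (1+0.066)^5 = 1043466.18174
Total PV = 48904.95743 + 1043466.18174 = 1092371.13917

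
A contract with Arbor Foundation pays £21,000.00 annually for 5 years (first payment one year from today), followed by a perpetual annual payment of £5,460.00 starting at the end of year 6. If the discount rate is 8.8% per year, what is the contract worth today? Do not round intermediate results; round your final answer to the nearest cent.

£122805.61

PV of 5-year annuity: £21,000.00 × [1 − (1+0.088)^−5] / 0.088 = 82108.32414
Perpetuity value at year 5: £5,460.00 / 0.088 = 62045.45455
PV of perpetuity: 62045.45455 / (1+0.088)^5 = 40697.29027
Total PV = 82108.32414 + 40697.29027 = 122805.61441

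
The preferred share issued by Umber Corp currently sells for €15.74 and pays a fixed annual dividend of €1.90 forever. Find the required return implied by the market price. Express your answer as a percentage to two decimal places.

P = C/r ⇒ r = C/P = €1.90/€15.74 = 0.120712

12.07%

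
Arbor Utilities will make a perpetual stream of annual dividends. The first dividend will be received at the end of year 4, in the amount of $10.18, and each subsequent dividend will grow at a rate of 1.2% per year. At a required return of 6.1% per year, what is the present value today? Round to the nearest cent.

Value at end of year 3: C₁ / (r − g) = $10.18 / (0.061 − 0.012) = $207.7551
Discount to today: PV = $207.7551 / (1 + 0.061)^3 = $207.7551 / 1.194390 = $173.94

$173.94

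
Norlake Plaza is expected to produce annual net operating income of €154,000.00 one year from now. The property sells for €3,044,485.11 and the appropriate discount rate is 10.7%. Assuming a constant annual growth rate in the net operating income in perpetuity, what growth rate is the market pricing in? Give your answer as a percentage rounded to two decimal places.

5.64%

P = D₁/(r−g) ⇒ g = r − D₁/P = 0.107 − €154,000.00/€3,044,485.11 = 0.056417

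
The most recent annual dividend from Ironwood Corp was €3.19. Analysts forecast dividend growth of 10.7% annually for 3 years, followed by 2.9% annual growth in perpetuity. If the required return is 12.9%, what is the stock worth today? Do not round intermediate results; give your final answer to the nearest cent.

€40.15

D_1 = 3.53133
D_2 = 3.90918
D_3 = 4.32746
Terminal value at year 3: TV = D_3×(1+g_2)/(r−g_2) = 4.45296/0.1 = 44.52961
P_0 = D_1/(1+r)^1 + D_2/(1+r)^2 + D_3/(1+r)^3 + TV/(1+r)^3
    = 3.12784 + 3.06689 + 3.00713 + 30.94333 = 40.14519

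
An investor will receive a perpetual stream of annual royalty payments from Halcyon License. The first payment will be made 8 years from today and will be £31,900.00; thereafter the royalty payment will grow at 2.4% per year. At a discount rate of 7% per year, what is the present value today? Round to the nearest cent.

£431863.41

Value at end of year 7: C₁ / (r − g) = £31,900.00 / (0.07 − 0.024) = £693,478.2609
Discount to today: PV = £693,478.2609 / (1 + 0.07)^7 = £693,478.2609 / 1.605781 = £431,863.41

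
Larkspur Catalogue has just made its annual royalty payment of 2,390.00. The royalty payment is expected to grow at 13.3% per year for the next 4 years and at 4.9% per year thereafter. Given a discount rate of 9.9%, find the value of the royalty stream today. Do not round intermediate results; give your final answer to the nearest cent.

66963.81

D_1 = 2707.87000
D_2 = 3068.01671
D_3 = 3476.06293
D_4 = 3938.37930
Terminal value at year 4: TV = D_4×(1+g_2)/(r−g_2) = 4131.35989/0.05 = 82627.19777
P_0 = D_1/(1+r)^1 + D_2/(1+r)^2 + D_3/(1+r)^3 + D_4/(1+r)^4 + TV/(1+r)^4
    = 2463.93995 + 2540.16739 + 2618.75309 + 2699.77002 + 56641.17507 = 66963.80551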